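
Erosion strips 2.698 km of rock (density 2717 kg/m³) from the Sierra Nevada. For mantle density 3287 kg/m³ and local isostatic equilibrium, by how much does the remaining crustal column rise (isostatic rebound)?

2.23 km

Unloading: uplift u = e ρ_c/ρ_m = 2.698 km × 2717/3287 = 2.23 km.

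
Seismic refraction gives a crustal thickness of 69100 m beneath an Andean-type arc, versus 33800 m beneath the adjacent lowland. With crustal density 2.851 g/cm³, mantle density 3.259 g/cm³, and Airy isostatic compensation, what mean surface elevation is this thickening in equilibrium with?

4420 m

Excess crust Δ = 69100 m − 33800 m = 35300 m, split between elevation h and root r with h + r = Δ.
Airy balance ρ_c h = (ρ_m − ρ_c) r gives r = h ρ_c/(ρ_m − ρ_c), so h (1 + ρ_c/(ρ_m − ρ_c)) = Δ, i.e. h = Δ (ρ_m − ρ_c)/ρ_m.
h = 35300 m × 0.408/3.259 = 4420 m.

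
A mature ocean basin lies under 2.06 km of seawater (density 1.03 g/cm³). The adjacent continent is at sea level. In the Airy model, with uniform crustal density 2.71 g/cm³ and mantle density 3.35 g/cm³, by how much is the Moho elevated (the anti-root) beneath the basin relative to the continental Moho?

5.41 km

For local isostatic compensation: replacing crust with seawater at the top is compensated by replacing crust with mantle at the base: d (ρ_c − ρ_w) = a (ρ_m − ρ_c).
a = d (ρ_c − ρ_w)/(ρ_m − ρ_c) = 2.06 km × 1.68/0.64 = 5.41 km.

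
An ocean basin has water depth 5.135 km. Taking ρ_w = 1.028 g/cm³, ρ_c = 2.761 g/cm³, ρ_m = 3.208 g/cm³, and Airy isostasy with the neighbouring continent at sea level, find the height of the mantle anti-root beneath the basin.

By Archimedes' principle applied to the lithosphere: replacing crust with seawater at the top is compensated by replacing crust with mantle at the base: d (ρ_c − ρ_w) = a (ρ_m − ρ_c).
a = d (ρ_c − ρ_w)/(ρ_m − ρ_c) = 5.135 km × 1.733/0.447 = 19.9 km.

19.9 km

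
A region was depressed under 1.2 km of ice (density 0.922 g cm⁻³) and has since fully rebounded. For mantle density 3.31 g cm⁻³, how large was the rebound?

0.334 km

Removing the load lets mantle flow back in; uplift u satisfies ρ_ice t = ρ_m u.
u = t ρ_ice/ρ_m = 1.2 km × 0.922/3.31 = 0.334 km.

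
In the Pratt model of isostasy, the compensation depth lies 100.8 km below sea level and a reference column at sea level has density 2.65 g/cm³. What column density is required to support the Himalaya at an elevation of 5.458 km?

Pratt balance: ρ_ref D = ρ (D + h).
ρ = ρ_ref D/(D + h) = 2.65 × 100.8 km/(100.8 km + 5.458 km) = 2.51 g/cm³.

2.51 g/cm³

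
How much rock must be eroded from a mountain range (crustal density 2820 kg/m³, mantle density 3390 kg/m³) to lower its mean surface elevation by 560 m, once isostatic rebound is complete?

3330 m

Net drop Δ = e − u = e − e ρ_c/ρ_m = e (ρ_m − ρ_c)/ρ_m.
e = Δ ρ_m/(ρ_m − ρ_c) = 560 m × 3390/570 = 3330 m.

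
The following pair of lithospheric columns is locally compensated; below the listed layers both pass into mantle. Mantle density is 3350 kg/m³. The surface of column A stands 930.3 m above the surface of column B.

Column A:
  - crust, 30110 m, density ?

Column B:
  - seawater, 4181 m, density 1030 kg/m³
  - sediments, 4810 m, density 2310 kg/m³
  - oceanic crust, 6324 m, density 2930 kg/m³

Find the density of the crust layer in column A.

Take the compensation level at the base of the deeper column (depth z_c below the surface of column A) and equate Σ ρ_i t_i down to z_c; mantle fills any gap and the z_c terms cancel.
Column A: 30110×ρ + (z_c − 30110)×3350
Column B: 930.3×0 + 4181×1030 + 4810×2310 + 6324×2930 + (z_c − 930.3 − 15315)×3350
The z_c×3350 term appears on both sides and cancels. Collect the known terms of each column as K = Σ(ρt)_known − 3350 × (depth of known layers): K_A = 0 − 3350×30110 = −100868500; K_B = 33946850 − 3350×(930.3 + 15315) = −20474905.
Balance: K_A + 30110×ρ = K_B, so ρ = (K_B − K_A)/30110 = 80393600/30110 = 2670 kg/m³.

2670 kg/m³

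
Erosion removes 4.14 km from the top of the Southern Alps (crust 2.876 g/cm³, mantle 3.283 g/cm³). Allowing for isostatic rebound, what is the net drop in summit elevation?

0.513 km

Rebound u = e ρ_c/ρ_m = 4.14 km × 2.876/3.283 = 3.627 km.
Net surface drop = e − u = 4.14 km − 3.627 km = e (ρ_m − ρ_c)/ρ_m = 0.513 km.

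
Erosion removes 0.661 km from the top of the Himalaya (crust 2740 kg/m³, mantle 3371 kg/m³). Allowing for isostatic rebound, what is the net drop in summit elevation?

0.124 km

Rebound u = e ρ_c/ρ_m = 0.661 km × 2740/3371 = 0.5373 km.
Net surface drop = e − u = 0.661 km − 0.5373 km = e (ρ_m − ρ_c)/ρ_m = 0.124 km.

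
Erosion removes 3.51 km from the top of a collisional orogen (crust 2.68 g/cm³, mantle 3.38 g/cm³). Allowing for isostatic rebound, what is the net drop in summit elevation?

Rebound u = e ρ_c/ρ_m = 3.51 km × 2.68/3.38 = 2.783 km.
Net surface drop = e − u = 3.51 km − 2.783 km = e (ρ_m − ρ_c)/ρ_m = 0.727 km.

0.727 km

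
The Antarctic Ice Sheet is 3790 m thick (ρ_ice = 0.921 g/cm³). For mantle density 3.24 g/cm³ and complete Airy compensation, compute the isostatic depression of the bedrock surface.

For local isostatic compensation: the ice load ρ_ice t is balanced by mantle displaced below, ρ_m s.
s = t ρ_ice / ρ_m = 3790 m × 0.921/3.24 = 1080 m.

1080 m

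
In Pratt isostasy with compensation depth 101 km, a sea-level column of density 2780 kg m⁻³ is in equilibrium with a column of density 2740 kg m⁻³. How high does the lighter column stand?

ρ_ref D = ρ (D + h) → h = D (ρ_ref − ρ)/ρ.
h = 101 km × (2780 − 2740)/2740 = 1.47 km.

1.47 km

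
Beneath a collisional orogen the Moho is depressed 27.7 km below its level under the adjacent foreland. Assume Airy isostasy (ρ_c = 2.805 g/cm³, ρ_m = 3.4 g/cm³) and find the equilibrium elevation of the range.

5.88 km

Equating mass per unit area of the two columns: ρ_c h = (ρ_m − ρ_c) r.
h = r (ρ_m − ρ_c) / ρ_c = 27.7 km × (3.4 − 2.805) / 2.805 = 5.88 km.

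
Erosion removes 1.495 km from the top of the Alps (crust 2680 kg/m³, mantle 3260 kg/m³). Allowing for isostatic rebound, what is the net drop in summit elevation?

Rebound u = e ρ_c/ρ_m = 1.495 km × 2680/3260 = 1.229 km.
Net surface drop = e − u = 1.495 km − 1.229 km = e (ρ_m − ρ_c)/ρ_m = 0.266 km.

0.266 km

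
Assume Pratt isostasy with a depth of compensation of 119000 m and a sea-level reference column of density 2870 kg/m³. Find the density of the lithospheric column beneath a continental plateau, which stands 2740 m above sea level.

Pratt balance: ρ_ref D = ρ (D + h).
ρ = ρ_ref D/(D + h) = 2870 × 119000 m/(119000 m + 2740 m) = 2810 kg/m³.

2810 kg/m³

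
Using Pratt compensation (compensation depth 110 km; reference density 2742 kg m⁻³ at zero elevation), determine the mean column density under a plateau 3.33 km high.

2660 kg m⁻³

Pratt balance: ρ_ref D = ρ (D + h).
ρ = ρ_ref D/(D + h) = 2742 × 110 km/(110 km + 3.33 km) = 2660 kg m⁻³.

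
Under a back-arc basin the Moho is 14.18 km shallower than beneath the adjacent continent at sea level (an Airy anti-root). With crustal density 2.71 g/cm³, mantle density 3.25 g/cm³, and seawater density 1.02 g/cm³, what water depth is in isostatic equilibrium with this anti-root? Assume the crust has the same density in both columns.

4.53 km

Replacing a thickness d of crust by seawater at the top must be balanced by replacing crust with mantle at the base: d (ρ_c − ρ_w) = a (ρ_m − ρ_c).
d = a (ρ_m − ρ_c)/(ρ_c − ρ_w) = 14.18 km × 0.54/1.69 = 4.53 km.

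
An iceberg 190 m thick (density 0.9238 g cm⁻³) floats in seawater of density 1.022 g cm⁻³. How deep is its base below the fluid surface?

172 m

Draft d = t ρ_obj/ρ_fluid = 190 m × 0.9238/1.022 = 172 m.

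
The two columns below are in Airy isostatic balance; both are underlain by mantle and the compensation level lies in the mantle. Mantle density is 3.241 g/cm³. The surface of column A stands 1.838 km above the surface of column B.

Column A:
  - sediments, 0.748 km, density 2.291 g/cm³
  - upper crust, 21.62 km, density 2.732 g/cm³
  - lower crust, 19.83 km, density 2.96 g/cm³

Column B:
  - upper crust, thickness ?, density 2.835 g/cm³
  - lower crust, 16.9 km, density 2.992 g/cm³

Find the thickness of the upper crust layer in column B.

17.5 km

Take the compensation level at the base of the deeper column (depth z_c below the surface of column A) and equate Σ ρ_i t_i down to z_c; mantle fills any gap and the z_c terms cancel.
Column A: 0.748×2.291 + 21.62×2.732 + 19.83×2.96 + (z_c − 42.198)×3.241
Column B: 1.838×0 + x×2.835 + 16.9×2.992 + (z_c − 1.838 − 16.9 − x)×3.241
The z_c×3.241 term appears on both sides and cancels. Collect the known terms of each column as K = Σ(ρt)_known − 3.241 × (depth of known layers): K_A = 119.476308 − 3.241×42.198 = −17.28741; K_B = 50.5648 − 3.241×(1.838 + 16.9) = −10.165058.
Balance: K_A = K_B − x×(3.241 − 2.835), so x = (K_B − K_A)/(3.241 − 2.835) = 7.12235/0.406 = 17.5 km.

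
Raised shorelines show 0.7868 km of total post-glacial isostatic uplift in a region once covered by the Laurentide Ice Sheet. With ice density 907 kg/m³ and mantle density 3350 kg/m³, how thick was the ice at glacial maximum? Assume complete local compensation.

u = t ρ_ice/ρ_m → t = u ρ_m/ρ_ice = 0.7868 km × 3350/907 = 2.91 km.

2.91 km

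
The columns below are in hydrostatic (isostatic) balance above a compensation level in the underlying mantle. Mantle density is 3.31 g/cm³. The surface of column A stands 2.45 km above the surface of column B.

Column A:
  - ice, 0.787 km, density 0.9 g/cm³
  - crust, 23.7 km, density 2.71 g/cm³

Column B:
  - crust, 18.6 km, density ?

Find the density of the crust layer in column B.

Take the compensation level at the base of the deeper column (depth z_c below the surface of column A) and equate Σ ρ_i t_i down to z_c; mantle fills any gap and the z_c terms cancel.
Column A: 0.787×0.9 + 23.7×2.71 + (z_c − 24.487)×3.31
Column B: 2.45×0 + 18.6×ρ + (z_c − 2.45 − 18.6)×3.31
The z_c×3.31 term appears on both sides and cancels. Collect the known terms of each column as K = Σ(ρt)_known − 3.31 × (depth of known layers): K_A = 64.9353 − 3.31×24.487 = −16.11667; K_B = 0 − 3.31×(2.45 + 18.6) = −69.6755.
Balance: K_A = K_B + 18.6×ρ, so ρ = (K_A − K_B)/18.6 = 53.5588/18.6 = 2.88 g/cm³.

2.88 g/cm³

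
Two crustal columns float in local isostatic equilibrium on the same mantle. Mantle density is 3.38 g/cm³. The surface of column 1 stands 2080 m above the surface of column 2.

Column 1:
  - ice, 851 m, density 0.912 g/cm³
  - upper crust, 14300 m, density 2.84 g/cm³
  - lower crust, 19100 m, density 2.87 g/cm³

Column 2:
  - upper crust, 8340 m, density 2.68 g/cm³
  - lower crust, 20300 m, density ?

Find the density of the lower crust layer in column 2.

Take the compensation level at the base of the deeper column (depth z_c below the surface of column 1) and equate Σ ρ_i t_i down to z_c; mantle fills any gap and the z_c terms cancel.
Column 1: 851×0.912 + 14300×2.84 + 19100×2.87 + (z_c − 34251)×3.38
Column 2: 2080×0 + 8340×2.68 + 20300×ρ + (z_c − 2080 − 28640)×3.38
The z_c×3.38 term appears on both sides and cancels. Collect the known terms of each column as K = Σ(ρt)_known − 3.38 × (depth of known layers): K_1 = 96205.112 − 3.38×34251 = −19563.268; K_2 = 22351.2 − 3.38×(2080 + 28640) = −81482.4.
Balance: K_1 = K_2 + 20300×ρ, so ρ = (K_1 − K_2)/20300 = 61919.1/20300 = 3.05 g/cm³.

3.05 g/cm³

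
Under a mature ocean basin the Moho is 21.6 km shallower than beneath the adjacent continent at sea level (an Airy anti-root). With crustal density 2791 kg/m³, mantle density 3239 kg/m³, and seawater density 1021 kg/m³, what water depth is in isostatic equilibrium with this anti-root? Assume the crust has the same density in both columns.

5.47 km

Replacing a thickness d of crust by seawater at the top must be balanced by replacing crust with mantle at the base: d (ρ_c − ρ_w) = a (ρ_m − ρ_c).
d = a (ρ_m − ρ_c)/(ρ_c − ρ_w) = 21.6 km × 448/1770 = 5.47 km.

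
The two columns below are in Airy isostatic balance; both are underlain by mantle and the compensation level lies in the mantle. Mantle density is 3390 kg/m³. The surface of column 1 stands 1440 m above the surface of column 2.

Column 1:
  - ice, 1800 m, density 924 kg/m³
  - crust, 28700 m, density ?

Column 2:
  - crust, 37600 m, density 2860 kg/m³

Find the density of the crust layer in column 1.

2680 kg/m³

Take the compensation level at the base of the deeper column (depth z_c below the surface of column 1) and equate Σ ρ_i t_i down to z_c; mantle fills any gap and the z_c terms cancel.
Column 1: 1800×924 + 28700×ρ + (z_c − 30500)×3390
Column 2: 1440×0 + 37600×2860 + (z_c − 1440 − 37600)×3390
The z_c×3390 term appears on both sides and cancels. Collect the known terms of each column as K = Σ(ρt)_known − 3390 × (depth of known layers): K_1 = 1663200 − 3390×30500 = −101731800; K_2 = 107536000 − 3390×(1440 + 37600) = −24809600.
Balance: K_1 + 28700×ρ = K_2, so ρ = (K_2 − K_1)/28700 = 76922200/28700 = 2680 kg/m³.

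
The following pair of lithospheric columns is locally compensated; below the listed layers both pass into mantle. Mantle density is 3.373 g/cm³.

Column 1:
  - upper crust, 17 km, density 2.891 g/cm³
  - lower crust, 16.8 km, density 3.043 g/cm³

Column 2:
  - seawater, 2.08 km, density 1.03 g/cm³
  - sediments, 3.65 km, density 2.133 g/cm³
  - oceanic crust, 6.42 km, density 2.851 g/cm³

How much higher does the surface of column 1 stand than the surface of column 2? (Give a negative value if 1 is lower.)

0.293 km

For any compensation level in the mantle, the mantle terms cancel and isostasy reduces to e = (Σt_1 − Σt_2) − (Σ(ρt)_1 − Σ(ρt)_2) / ρ_m.
Σt_1 = 33.8 km; Σt_2 = 12.15 km; Σ(ρt)_1 = 100.2694; Σ(ρt)_2 = 28.23127 (in km·g/cm³).
e = (33.8 − 12.15) − (100.2694 − 28.23127) / 3.373 = 0.293 km.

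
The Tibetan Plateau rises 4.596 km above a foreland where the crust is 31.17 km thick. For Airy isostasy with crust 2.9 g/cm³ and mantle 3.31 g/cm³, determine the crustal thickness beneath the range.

Root depth r = h ρ_c / (ρ_m − ρ_c) = 4.596 km × 2.9 / 0.41 = 32.51 km.
Total thickness = T + h + r = 31.17 km + 4.596 km + 32.51 km = 68.3 km.

68.3 km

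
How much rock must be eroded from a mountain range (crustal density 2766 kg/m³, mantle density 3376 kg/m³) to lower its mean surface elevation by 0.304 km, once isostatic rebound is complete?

Net drop Δ = e − u = e − e ρ_c/ρ_m = e (ρ_m − ρ_c)/ρ_m.
e = Δ ρ_m/(ρ_m − ρ_c) = 0.304 km × 3376/610 = 1.68 km.

1.68 km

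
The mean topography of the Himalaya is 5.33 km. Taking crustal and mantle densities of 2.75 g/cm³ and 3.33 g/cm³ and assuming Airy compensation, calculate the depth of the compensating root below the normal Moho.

25.3 km

Isostatic balance requires: the weight of the topography is balanced by the buoyancy of the root, ρ_c h = (ρ_m − ρ_c) r.
r = h · ρ_c / (ρ_m − ρ_c) = 5.33 km × 2.75 / (3.33 − 2.75) = 25.3 km.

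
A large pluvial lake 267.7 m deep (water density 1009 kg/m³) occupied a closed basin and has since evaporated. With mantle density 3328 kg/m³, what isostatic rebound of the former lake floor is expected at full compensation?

81.2 m

u = d ρ_w/ρ_m = 267.7 m × 1009/3328 = 81.2 m.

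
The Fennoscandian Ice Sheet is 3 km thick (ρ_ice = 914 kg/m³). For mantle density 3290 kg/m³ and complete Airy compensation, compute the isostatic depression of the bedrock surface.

Balancing pressure at the compensation depth: the ice load ρ_ice t is balanced by mantle displaced below, ρ_m s.
s = t ρ_ice / ρ_m = 3 km × 914/3290 = 0.833 km.

0.833 km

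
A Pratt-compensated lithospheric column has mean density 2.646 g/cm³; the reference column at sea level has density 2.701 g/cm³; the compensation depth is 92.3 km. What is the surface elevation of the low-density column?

1.92 km

ρ_ref D = ρ (D + h) → h = D (ρ_ref − ρ)/ρ.
h = 92.3 km × (2.701 − 2.646)/2.646 = 1.92 km.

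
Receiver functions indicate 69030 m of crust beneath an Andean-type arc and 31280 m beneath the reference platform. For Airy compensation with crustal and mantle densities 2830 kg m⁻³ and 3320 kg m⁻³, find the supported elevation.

Excess crust Δ = 69030 m − 31280 m = 37750 m, split between elevation h and root r with h + r = Δ.
Airy balance ρ_c h = (ρ_m − ρ_c) r gives r = h ρ_c/(ρ_m − ρ_c), so h (1 + ρ_c/(ρ_m − ρ_c)) = Δ, i.e. h = Δ (ρ_m − ρ_c)/ρ_m.
h = 37750 m × 490/3320 = 5570 m.

5570 m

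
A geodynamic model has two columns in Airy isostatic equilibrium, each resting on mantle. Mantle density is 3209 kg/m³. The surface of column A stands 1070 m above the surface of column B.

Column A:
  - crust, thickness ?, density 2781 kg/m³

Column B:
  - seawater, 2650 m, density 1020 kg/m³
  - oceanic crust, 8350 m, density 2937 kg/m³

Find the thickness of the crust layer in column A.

Take the compensation level at the base of the deeper column (depth z_c below the surface of column A) and equate Σ ρ_i t_i down to z_c; mantle fills any gap and the z_c terms cancel.
Column A: x×2781 + (z_c − 0 − x)×3209
Column B: 1070×0 + 2650×1020 + 8350×2937 + (z_c − 1070 − 11000)×3209
The z_c×3209 term appears on both sides and cancels. Collect the known terms of each column as K = Σ(ρt)_known − 3209 × (depth of known layers): K_A = 0 − 3209×0 = 0; K_B = 27226950 − 3209×(1070 + 11000) = −11505680.
Balance: K_A − x×(3209 − 2781) = K_B, so x = (K_A − K_B)/(3209 − 2781) = 11505700/428 = 26900 m.

26900 m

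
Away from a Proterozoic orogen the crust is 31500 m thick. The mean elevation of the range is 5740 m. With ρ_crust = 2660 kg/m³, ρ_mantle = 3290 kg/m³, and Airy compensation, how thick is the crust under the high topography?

61500 m

Root depth r = h ρ_c / (ρ_m − ρ_c) = 5740 m × 2660 / 630 = 24240 m.
Total thickness = T + h + r = 31500 m + 5740 m + 24240 m = 61500 m.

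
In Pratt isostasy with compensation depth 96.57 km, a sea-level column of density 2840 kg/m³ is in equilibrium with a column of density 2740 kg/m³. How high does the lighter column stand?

ρ_ref D = ρ (D + h) → h = D (ρ_ref − ρ)/ρ.
h = 96.57 km × (2840 − 2740)/2740 = 3.52 km.

3.52 km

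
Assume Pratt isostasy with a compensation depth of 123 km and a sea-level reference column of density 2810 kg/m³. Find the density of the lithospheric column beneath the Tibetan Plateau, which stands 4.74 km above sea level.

Pratt balance: ρ_ref D = ρ (D + h).
ρ = ρ_ref D/(D + h) = 2810 × 123 km/(123 km + 4.74 km) = 2710 kg/m³.

2710 kg/m³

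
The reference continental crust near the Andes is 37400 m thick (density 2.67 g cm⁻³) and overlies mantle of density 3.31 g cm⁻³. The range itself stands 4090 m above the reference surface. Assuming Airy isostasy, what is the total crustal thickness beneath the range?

58600 m

Root depth r = h ρ_c / (ρ_m − ρ_c) = 4090 m × 2.67 / 0.64 = 17060 m.
Total thickness = T + h + r = 37400 m + 4090 m + 17060 m = 58600 m.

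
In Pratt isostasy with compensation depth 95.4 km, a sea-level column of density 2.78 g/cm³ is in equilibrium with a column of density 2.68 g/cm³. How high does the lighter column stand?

ρ_ref D = ρ (D + h) → h = D (ρ_ref − ρ)/ρ.
h = 95.4 km × (2.78 − 2.68)/2.68 = 3.56 km.

3.56 km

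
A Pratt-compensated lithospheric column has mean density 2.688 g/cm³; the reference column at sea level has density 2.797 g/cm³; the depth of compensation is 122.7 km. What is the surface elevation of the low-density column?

ρ_ref D = ρ (D + h) → h = D (ρ_ref − ρ)/ρ.
h = 122.7 km × (2.797 − 2.688)/2.688 = 4.98 km.

4.98 km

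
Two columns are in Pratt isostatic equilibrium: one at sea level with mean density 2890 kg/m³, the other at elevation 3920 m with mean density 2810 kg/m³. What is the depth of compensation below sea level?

138000 m

ρ_ref D = ρ (D + h) → D (ρ_ref − ρ) = ρ h.
D = ρ h/(ρ_ref − ρ) = 2810 × 3920 m/(2890 − 2810) = 138000 m.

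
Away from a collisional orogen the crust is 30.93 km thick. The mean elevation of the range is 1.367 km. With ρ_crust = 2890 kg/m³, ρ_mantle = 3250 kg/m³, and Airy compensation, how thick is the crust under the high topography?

Root depth r = h ρ_c / (ρ_m − ρ_c) = 1.367 km × 2890 / 360 = 10.97 km.
Total thickness = T + h + r = 30.93 km + 1.367 km + 10.97 km = 43.3 km.

43.3 km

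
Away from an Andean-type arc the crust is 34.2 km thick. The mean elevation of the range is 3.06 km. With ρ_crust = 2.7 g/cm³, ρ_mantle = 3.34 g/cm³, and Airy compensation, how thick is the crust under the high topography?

50.2 km

Root depth r = h ρ_c / (ρ_m − ρ_c) = 3.06 km × 2.7 / 0.64 = 12.91 km.
Total thickness = T + h + r = 34.2 km + 3.06 km + 12.91 km = 50.2 km.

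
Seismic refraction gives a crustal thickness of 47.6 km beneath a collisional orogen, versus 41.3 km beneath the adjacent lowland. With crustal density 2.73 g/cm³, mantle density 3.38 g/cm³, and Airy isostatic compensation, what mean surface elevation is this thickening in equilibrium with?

Excess crust Δ = 47.6 km − 41.3 km = 6.3 km, split between elevation h and root r with h + r = Δ.
Airy balance ρ_c h = (ρ_m − ρ_c) r gives r = h ρ_c/(ρ_m − ρ_c), so h (1 + ρ_c/(ρ_m − ρ_c)) = Δ, i.e. h = Δ (ρ_m − ρ_c)/ρ_m.
h = 6.3 km × 0.65/3.38 = 1.21 km.

1.21 km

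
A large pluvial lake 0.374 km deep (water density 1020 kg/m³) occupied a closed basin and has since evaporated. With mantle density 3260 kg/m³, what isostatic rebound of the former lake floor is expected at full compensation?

u = d ρ_w/ρ_m = 0.374 km × 1020/3260 = 0.117 km.

0.117 km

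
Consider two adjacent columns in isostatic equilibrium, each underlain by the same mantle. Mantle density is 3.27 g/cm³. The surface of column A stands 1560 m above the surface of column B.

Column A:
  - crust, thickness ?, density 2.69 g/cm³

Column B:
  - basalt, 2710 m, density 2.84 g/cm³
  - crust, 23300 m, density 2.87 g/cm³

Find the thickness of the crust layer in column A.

26900 m

Take the compensation level at the base of the deeper column (depth z_c below the surface of column A) and equate Σ ρ_i t_i down to z_c; mantle fills any gap and the z_c terms cancel.
Column A: x×2.69 + (z_c − 0 − x)×3.27
Column B: 1560×0 + 2710×2.84 + 23300×2.87 + (z_c − 1560 − 26010)×3.27
The z_c×3.27 term appears on both sides and cancels. Collect the known terms of each column as K = Σ(ρt)_known − 3.27 × (depth of known layers): K_A = 0 − 3.27×0 = 0; K_B = 74567.4 − 3.27×(1560 + 26010) = −15586.5.
Balance: K_A − x×(3.27 − 2.69) = K_B, so x = (K_A − K_B)/(3.27 − 2.69) = 15586.5/0.58 = 26900 m.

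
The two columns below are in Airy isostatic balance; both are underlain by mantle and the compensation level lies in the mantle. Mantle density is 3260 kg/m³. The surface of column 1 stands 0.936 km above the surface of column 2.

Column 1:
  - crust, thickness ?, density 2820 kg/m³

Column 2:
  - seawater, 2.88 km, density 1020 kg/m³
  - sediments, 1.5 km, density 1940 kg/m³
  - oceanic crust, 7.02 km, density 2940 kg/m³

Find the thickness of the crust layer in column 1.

Take the compensation level at the base of the deeper column (depth z_c below the surface of column 1) and equate Σ ρ_i t_i down to z_c; mantle fills any gap and the z_c terms cancel.
Column 1: x×2820 + (z_c − 0 − x)×3260
Column 2: 0.936×0 + 2.88×1020 + 1.5×1940 + 7.02×2940 + (z_c − 0.936 − 11.4)×3260
The z_c×3260 term appears on both sides and cancels. Collect the known terms of each column as K = Σ(ρt)_known − 3260 × (depth of known layers): K_1 = 0 − 3260×0 = 0; K_2 = 26486.4 − 3260×(0.936 + 11.4) = −13728.96.
Balance: K_1 − x×(3260 − 2820) = K_2, so x = (K_1 − K_2)/(3260 − 2820) = 13729/440 = 31.2 km.

31.2 km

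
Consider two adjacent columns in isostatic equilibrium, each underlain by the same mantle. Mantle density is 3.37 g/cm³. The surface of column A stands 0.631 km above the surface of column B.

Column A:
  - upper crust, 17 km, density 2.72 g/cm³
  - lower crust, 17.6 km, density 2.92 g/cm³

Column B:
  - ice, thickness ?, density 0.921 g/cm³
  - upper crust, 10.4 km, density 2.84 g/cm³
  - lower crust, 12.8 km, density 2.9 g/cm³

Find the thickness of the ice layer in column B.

Take the compensation level at the base of the deeper column (depth z_c below the surface of column A) and equate Σ ρ_i t_i down to z_c; mantle fills any gap and the z_c terms cancel.
Column A: 17×2.72 + 17.6×2.92 + (z_c − 34.6)×3.37
Column B: 0.631×0 + x×0.921 + 10.4×2.84 + 12.8×2.9 + (z_c − 0.631 − 23.2 − x)×3.37
The z_c×3.37 term appears on both sides and cancels. Collect the known terms of each column as K = Σ(ρt)_known − 3.37 × (depth of known layers): K_A = 97.632 − 3.37×34.6 = −18.97; K_B = 66.656 − 3.37×(0.631 + 23.2) = −13.65447.
Balance: K_A = K_B − x×(3.37 − 0.921), so x = (K_B − K_A)/(3.37 − 0.921) = 5.31553/2.449 = 2.17 km.

2.17 km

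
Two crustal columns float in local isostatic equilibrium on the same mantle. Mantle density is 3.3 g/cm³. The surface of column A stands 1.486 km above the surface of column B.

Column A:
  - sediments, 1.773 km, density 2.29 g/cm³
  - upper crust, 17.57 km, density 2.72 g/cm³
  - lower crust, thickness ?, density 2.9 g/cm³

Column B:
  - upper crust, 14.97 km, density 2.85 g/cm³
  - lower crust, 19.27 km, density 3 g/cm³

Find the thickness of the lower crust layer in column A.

13.6 km

Take the compensation level at the base of the deeper column (depth z_c below the surface of column A) and equate Σ ρ_i t_i down to z_c; mantle fills any gap and the z_c terms cancel.
Column A: 1.773×2.29 + 17.57×2.72 + x×2.9 + (z_c − 19.343 − x)×3.3
Column B: 1.486×0 + 14.97×2.85 + 19.27×3 + (z_c − 1.486 − 34.24)×3.3
The z_c×3.3 term appears on both sides and cancels. Collect the known terms of each column as K = Σ(ρt)_known − 3.3 × (depth of known layers): K_A = 51.85057 − 3.3×19.343 = −11.98133; K_B = 100.4745 − 3.3×(1.486 + 34.24) = −17.4213.
Balance: K_A − x×(3.3 − 2.9) = K_B, so x = (K_A − K_B)/(3.3 − 2.9) = 5.43997/0.4 = 13.6 km.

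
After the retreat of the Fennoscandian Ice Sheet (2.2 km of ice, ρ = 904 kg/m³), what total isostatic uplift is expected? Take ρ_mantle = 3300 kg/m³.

Removing the load lets mantle flow back in; uplift u satisfies ρ_ice t = ρ_m u.
u = t ρ_ice/ρ_m = 2.2 km × 904/3300 = 0.603 km.

0.603 km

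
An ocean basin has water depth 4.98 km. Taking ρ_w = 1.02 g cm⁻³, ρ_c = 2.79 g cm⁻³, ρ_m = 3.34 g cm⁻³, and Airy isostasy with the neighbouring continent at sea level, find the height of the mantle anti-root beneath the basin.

16 km

Balancing pressure at the compensation depth: replacing crust with seawater at the top is compensated by replacing crust with mantle at the base: d (ρ_c − ρ_w) = a (ρ_m − ρ_c).
a = d (ρ_c − ρ_w)/(ρ_m − ρ_c) = 4.98 km × 1.77/0.55 = 16 km.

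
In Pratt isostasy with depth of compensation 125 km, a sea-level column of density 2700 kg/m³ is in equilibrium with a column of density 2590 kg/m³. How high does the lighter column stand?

ρ_ref D = ρ (D + h) → h = D (ρ_ref − ρ)/ρ.
h = 125 km × (2700 − 2590)/2590 = 5.31 km.

5.31 km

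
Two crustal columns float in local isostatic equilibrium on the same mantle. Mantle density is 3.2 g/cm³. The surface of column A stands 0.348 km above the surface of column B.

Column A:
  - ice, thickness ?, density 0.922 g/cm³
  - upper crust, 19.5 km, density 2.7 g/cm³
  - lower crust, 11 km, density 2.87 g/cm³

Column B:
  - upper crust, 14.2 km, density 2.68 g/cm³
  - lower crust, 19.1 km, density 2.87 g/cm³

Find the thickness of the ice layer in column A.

0.624 km

Take the compensation level at the base of the deeper column (depth z_c below the surface of column A) and equate Σ ρ_i t_i down to z_c; mantle fills any gap and the z_c terms cancel.
Column A: x×0.922 + 19.5×2.7 + 11×2.87 + (z_c − 30.5 − x)×3.2
Column B: 0.348×0 + 14.2×2.68 + 19.1×2.87 + (z_c − 0.348 − 33.3)×3.2
The z_c×3.2 term appears on both sides and cancels. Collect the known terms of each column as K = Σ(ρt)_known − 3.2 × (depth of known layers): K_A = 84.22 − 3.2×30.5 = −13.38; K_B = 92.873 − 3.2×(0.348 + 33.3) = −14.8006.
Balance: K_A − x×(3.2 − 0.922) = K_B, so x = (K_A − K_B)/(3.2 − 0.922) = 1.4206/2.278 = 0.624 km.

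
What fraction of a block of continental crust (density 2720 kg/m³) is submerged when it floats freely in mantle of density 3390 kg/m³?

Submerged fraction = ρ_obj/ρ_fluid = 2720/3390 = 80.2%.

80.2%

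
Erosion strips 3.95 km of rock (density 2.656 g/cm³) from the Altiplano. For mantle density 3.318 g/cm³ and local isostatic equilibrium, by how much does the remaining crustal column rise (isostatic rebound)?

3.16 km

Unloading: uplift u = e ρ_c/ρ_m = 3.95 km × 2.656/3.318 = 3.16 km.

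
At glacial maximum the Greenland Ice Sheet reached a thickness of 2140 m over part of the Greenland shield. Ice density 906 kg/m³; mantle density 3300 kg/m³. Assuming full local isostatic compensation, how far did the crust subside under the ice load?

588 m

Equating mass per unit area of the two columns: the ice load ρ_ice t is balanced by mantle displaced below, ρ_m s.
s = t ρ_ice / ρ_m = 2140 m × 906/3300 = 588 m.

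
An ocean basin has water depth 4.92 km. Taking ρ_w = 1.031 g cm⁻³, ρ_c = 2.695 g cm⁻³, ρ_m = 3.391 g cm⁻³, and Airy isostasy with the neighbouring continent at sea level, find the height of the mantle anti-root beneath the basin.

11.8 km

Isostatic balance requires: replacing crust with seawater at the top is compensated by replacing crust with mantle at the base: d (ρ_c − ρ_w) = a (ρ_m − ρ_c).
a = d (ρ_c − ρ_w)/(ρ_m − ρ_c) = 4.92 km × 1.664/0.696 = 11.8 km.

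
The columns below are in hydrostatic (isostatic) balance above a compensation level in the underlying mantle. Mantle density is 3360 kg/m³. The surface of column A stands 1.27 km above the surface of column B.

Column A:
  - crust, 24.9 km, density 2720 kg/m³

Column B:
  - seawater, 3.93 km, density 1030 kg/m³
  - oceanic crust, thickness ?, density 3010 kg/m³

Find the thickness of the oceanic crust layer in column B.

7.18 km

Take the compensation level at the base of the deeper column (depth z_c below the surface of column A) and equate Σ ρ_i t_i down to z_c; mantle fills any gap and the z_c terms cancel.
Column A: 24.9×2720 + (z_c − 24.9)×3360
Column B: 1.27×0 + 3.93×1030 + x×3010 + (z_c − 1.27 − 3.93 − x)×3360
The z_c×3360 term appears on both sides and cancels. Collect the known terms of each column as K = Σ(ρt)_known − 3360 × (depth of known layers): K_A = 67728 − 3360×24.9 = −15936; K_B = 4047.9 − 3360×(1.27 + 3.93) = −13424.1.
Balance: K_A = K_B − x×(3360 − 3010), so x = (K_B − K_A)/(3360 − 3010) = 2511.9/350 = 7.18 km.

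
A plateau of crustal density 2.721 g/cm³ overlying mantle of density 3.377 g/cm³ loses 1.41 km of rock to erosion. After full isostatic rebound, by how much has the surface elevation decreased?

Rebound u = e ρ_c/ρ_m = 1.41 km × 2.721/3.377 = 1.136 km.
Net surface drop = e − u = 1.41 km − 1.136 km = e (ρ_m − ρ_c)/ρ_m = 0.274 km.

0.274 km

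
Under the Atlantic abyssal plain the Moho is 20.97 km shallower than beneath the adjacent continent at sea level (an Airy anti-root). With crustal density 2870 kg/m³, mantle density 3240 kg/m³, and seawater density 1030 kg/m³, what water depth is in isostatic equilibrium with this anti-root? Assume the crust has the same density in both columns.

Replacing a thickness d of crust by seawater at the top must be balanced by replacing crust with mantle at the base: d (ρ_c − ρ_w) = a (ρ_m − ρ_c).
d = a (ρ_m − ρ_c)/(ρ_c − ρ_w) = 20.97 km × 370/1840 = 4.22 km.

4.22 km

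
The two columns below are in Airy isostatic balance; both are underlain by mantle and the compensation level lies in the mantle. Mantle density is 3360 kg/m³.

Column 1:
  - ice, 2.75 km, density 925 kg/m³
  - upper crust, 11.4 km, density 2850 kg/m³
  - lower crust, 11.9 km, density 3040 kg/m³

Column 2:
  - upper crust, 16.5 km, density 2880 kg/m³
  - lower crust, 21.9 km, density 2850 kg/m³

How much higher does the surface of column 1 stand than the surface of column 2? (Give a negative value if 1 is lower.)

−0.825 km

For any compensation level in the mantle, the mantle terms cancel and isostasy reduces to e = (Σt_1 − Σt_2) − (Σ(ρt)_1 − Σ(ρt)_2) / ρ_m.
Σt_1 = 26.05 km; Σt_2 = 38.4 km; Σ(ρt)_1 = 71209.75; Σ(ρt)_2 = 109935 (in km·kg/m³).
e = (26.05 − 38.4) − (71209.75 − 109935) / 3360 = −0.825 km.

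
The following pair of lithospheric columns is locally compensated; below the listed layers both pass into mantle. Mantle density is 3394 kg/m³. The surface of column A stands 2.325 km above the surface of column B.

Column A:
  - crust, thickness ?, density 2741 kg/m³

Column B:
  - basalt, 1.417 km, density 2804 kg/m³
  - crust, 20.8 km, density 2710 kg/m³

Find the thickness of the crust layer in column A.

35.2 km

Take the compensation level at the base of the deeper column (depth z_c below the surface of column A) and equate Σ ρ_i t_i down to z_c; mantle fills any gap and the z_c terms cancel.
Column A: x×2741 + (z_c − 0 − x)×3394
Column B: 2.325×0 + 1.417×2804 + 20.8×2710 + (z_c − 2.325 − 22.217)×3394
The z_c×3394 term appears on both sides and cancels. Collect the known terms of each column as K = Σ(ρt)_known − 3394 × (depth of known layers): K_A = 0 − 3394×0 = 0; K_B = 60341.268 − 3394×(2.325 + 22.217) = −22954.28.
Balance: K_A − x×(3394 − 2741) = K_B, so x = (K_A − K_B)/(3394 − 2741) = 22954.3/653 = 35.2 km.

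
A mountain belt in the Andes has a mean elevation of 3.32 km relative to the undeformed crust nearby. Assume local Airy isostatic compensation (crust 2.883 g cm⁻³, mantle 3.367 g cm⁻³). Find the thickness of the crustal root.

19.8 km

Balancing pressure at the compensation depth: the weight of the topography is balanced by the buoyancy of the root, ρ_c h = (ρ_m − ρ_c) r.
r = h · ρ_c / (ρ_m − ρ_c) = 3.32 km × 2.883 / (3.367 − 2.883) = 19.8 km.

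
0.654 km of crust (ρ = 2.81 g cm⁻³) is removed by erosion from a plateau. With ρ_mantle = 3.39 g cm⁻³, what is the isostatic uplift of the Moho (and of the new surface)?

Unloading: uplift u = e ρ_c/ρ_m = 0.654 km × 2.81/3.39 = 0.542 km.

0.542 km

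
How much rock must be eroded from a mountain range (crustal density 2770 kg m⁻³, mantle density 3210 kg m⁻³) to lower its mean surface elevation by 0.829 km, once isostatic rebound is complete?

Net drop Δ = e − u = e − e ρ_c/ρ_m = e (ρ_m − ρ_c)/ρ_m.
e = Δ ρ_m/(ρ_m − ρ_c) = 0.829 km × 3210/440 = 6.05 km.

6.05 km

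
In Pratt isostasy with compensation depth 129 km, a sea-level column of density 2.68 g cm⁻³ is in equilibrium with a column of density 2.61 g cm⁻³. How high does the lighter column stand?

3.46 km

ρ_ref D = ρ (D + h) → h = D (ρ_ref − ρ)/ρ.
h = 129 km × (2.68 − 2.61)/2.61 = 3.46 km.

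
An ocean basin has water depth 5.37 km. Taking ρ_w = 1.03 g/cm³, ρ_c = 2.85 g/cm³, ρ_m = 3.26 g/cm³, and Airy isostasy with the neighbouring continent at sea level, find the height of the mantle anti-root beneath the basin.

For local isostatic compensation: replacing crust with seawater at the top is compensated by replacing crust with mantle at the base: d (ρ_c − ρ_w) = a (ρ_m − ρ_c).
a = d (ρ_c − ρ_w)/(ρ_m − ρ_c) = 5.37 km × 1.82/0.41 = 23.8 km.

23.8 km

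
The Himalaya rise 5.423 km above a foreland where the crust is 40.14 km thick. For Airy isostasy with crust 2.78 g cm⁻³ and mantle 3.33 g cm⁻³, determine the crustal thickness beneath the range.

Root depth r = h ρ_c / (ρ_m − ρ_c) = 5.423 km × 2.78 / 0.55 = 27.41 km.
Total thickness = T + h + r = 40.14 km + 5.423 km + 27.41 km = 73 km.

73 km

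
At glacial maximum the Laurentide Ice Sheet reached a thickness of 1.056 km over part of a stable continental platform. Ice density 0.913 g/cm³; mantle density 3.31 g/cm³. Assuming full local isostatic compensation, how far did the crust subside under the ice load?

For local isostatic compensation: the ice load ρ_ice t is balanced by mantle displaced below, ρ_m s.
s = t ρ_ice / ρ_m = 1.056 km × 0.913/3.31 = 0.291 km.

0.291 km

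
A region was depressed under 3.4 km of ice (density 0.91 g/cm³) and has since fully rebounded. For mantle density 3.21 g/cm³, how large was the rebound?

Removing the load lets mantle flow back in; uplift u satisfies ρ_ice t = ρ_m u.
u = t ρ_ice/ρ_m = 3.4 km × 0.91/3.21 = 0.964 km.

0.964 km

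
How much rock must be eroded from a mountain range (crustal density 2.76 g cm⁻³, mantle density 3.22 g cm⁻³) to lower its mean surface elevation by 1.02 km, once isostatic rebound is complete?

7.14 km

Net drop Δ = e − u = e − e ρ_c/ρ_m = e (ρ_m − ρ_c)/ρ_m.
e = Δ ρ_m/(ρ_m − ρ_c) = 1.02 km × 3.22/0.46 = 7.14 km.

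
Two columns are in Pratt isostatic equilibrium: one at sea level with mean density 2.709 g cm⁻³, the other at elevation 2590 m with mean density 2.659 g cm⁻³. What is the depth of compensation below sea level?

ρ_ref D = ρ (D + h) → D (ρ_ref − ρ) = ρ h.
D = ρ h/(ρ_ref − ρ) = 2.659 × 2590 m/(2.709 − 2.659) = 138000 m.

138000 m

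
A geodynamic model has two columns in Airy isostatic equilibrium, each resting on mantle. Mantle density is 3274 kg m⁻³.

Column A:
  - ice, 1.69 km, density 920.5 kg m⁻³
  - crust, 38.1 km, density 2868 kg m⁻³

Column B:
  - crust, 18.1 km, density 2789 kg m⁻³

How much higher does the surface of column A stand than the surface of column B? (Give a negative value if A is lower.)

For any compensation level in the mantle, the mantle terms cancel and isostasy reduces to e = (Σt_A − Σt_B) − (Σ(ρt)_A − Σ(ρt)_B) / ρ_m.
Σt_A = 39.79 km; Σt_B = 18.1 km; Σ(ρt)_A = 110826.445; Σ(ρt)_B = 50480.9 (in km·kg m⁻³).
e = (39.79 − 18.1) − (110826.445 − 50480.9) / 3274 = 3.26 km.

3.26 km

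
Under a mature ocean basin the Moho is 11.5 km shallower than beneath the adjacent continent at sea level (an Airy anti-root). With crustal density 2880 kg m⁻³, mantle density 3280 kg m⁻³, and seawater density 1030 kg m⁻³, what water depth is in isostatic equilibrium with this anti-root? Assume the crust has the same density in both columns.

Replacing a thickness d of crust by seawater at the top must be balanced by replacing crust with mantle at the base: d (ρ_c − ρ_w) = a (ρ_m − ρ_c).
d = a (ρ_m − ρ_c)/(ρ_c − ρ_w) = 11.5 km × 400/1850 = 2.49 km.

2.49 km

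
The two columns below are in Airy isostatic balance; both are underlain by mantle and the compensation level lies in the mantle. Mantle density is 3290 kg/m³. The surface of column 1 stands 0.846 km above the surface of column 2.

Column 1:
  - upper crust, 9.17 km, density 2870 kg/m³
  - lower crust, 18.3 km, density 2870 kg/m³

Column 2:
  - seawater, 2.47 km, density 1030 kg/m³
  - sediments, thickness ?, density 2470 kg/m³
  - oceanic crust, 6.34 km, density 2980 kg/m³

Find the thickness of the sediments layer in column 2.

Take the compensation level at the base of the deeper column (depth z_c below the surface of column 1) and equate Σ ρ_i t_i down to z_c; mantle fills any gap and the z_c terms cancel.
Column 1: 9.17×2870 + 18.3×2870 + (z_c − 27.47)×3290
Column 2: 0.846×0 + 2.47×1030 + x×2470 + 6.34×2980 + (z_c − 0.846 − 8.81 − x)×3290
The z_c×3290 term appears on both sides and cancels. Collect the known terms of each column as K = Σ(ρt)_known − 3290 × (depth of known layers): K_1 = 78838.9 − 3290×27.47 = −11537.4; K_2 = 21437.3 − 3290×(0.846 + 8.81) = −10330.94.
Balance: K_1 = K_2 − x×(3290 − 2470), so x = (K_2 − K_1)/(3290 − 2470) = 1206.46/820 = 1.47 km.

1.47 km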